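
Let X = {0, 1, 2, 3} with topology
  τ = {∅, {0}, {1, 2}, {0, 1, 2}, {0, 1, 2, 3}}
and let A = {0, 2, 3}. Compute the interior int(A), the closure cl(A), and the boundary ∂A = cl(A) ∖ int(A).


int(A) = {0}, cl(A) = {0, 1, 2, 3}, ∂A = {1, 2, 3}.

Closed sets in (X, τ) are complements of opens:
  closed(X, τ) = {∅, {3}, {0, 3}, {1, 2, 3}, {0, 1, 2, 3}}.
int(A) = ⋃ {U ∈ τ : U ⊆ A}. Opens contained in A: ∅, {0}.
Taking the union of these: int(A) = {0}.
cl(A) = ⋂ {C closed : A ⊆ C}. Closed sets containing A: {0, 1, 2, 3}.
Intersecting these: cl(A) = {0, 1, 2, 3}.
∂A = cl(A) ∖ int(A) = {0, 1, 2, 3} ∖ {0} = {1, 2, 3}.


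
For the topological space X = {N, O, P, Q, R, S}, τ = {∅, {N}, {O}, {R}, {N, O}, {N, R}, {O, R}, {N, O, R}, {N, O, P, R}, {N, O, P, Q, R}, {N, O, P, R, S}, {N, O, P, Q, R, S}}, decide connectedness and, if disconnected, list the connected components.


(X, τ) is connected.

Find clopen sets (U ∈ τ with X ∖ U ∈ τ):
  U = ∅, X ∖ U = {N, O, P, Q, R, S} — both open, so U is clopen.
  U = {N, O, P, Q, R, S}, X ∖ U = ∅ — both open, so U is clopen.
Only trivial clopens (∅ and X) exist, so (X, τ) is connected.
Compute connected components by grouping points that agree on all clopens:
  component: {N, O, P, Q, R, S}


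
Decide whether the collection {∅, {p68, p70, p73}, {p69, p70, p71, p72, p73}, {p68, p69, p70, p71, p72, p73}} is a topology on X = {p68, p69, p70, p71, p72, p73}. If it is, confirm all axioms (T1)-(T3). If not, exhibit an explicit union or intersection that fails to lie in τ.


τ is NOT a topology on X.

Axiom (T1): ∅ ∈ τ? Yes; X ∈ τ? Yes.
Axiom (T2/T3): check pairwise unions and intersections of members of τ.
Counterexample for (T3): {p68, p70, p73} ∩ {p69, p70, p71, p72, p73} = {p70, p73} ∉ τ. Therefore τ is NOT a topology.


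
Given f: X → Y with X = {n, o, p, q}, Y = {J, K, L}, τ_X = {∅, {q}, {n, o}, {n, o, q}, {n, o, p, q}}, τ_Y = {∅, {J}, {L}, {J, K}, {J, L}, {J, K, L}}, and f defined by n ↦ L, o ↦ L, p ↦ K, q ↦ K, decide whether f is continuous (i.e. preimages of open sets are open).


f is NOT continuous.

Compute f^{-1}(U) for each U ∈ τ_Y:
  U = ∅: f^{-1}(U) = ∅ ∈ τ_X ✓.
  U = {J}: f^{-1}(U) = ∅ ∈ τ_X ✓.
  U = {L}: f^{-1}(U) = {n, o} ∈ τ_X ✓.
  U = {J, K}: f^{-1}(U) = {p, q} ∉ τ_X ✗.
  U = {J, L}: f^{-1}(U) = {n, o} ∈ τ_X ✓.
  U = {J, K, L}: f^{-1}(U) = {n, o, p, q} ∈ τ_X ✓.
Found U = {J, K} with f^{-1}(U) = {p, q} not in τ_X. Therefore f is NOT continuous.


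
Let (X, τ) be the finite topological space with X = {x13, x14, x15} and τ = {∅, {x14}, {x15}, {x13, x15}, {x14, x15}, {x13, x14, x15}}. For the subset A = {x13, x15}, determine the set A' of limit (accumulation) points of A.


A' = {x13}

For each x ∈ X, list the open sets U ∈ τ with x ∈ U, then check whether U ∩ (A ∖ {x}) ≠ ∅ for every such U.
  x = x13: opens ∋ x are {x13, x15}, {x13, x14, x15}; each meets A ∖ {x13}, so x IS a limit point.
  x = x14: open {x14} ∋ x has {x14} ∩ (A ∖ {x14}) = ∅, so x is NOT a limit point.
  x = x15: open {x15} ∋ x has {x15} ∩ (A ∖ {x15}) = ∅, so x is NOT a limit point.
Collecting: A' = {x13}.


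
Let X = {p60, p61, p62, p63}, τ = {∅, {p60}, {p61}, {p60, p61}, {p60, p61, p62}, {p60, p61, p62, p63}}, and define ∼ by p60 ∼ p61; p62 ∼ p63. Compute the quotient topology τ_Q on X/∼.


X/∼ = {[p60=p61], [p62=p63]}; |τ_Q| = 3.

Equivalence classes: [p60=p61], [p62=p63].
Quotient map π: X → X/∼ sends p60 ↦ [p60=p61], p61 ↦ [p60=p61], p62 ↦ [p62=p63], p63 ↦ [p62=p63].
For each subset V ⊆ X/∼, compute π^{-1}(V) ⊆ X and check whether π^{-1}(V) ∈ τ. V is open in τ_Q iff π^{-1}(V) ∈ τ.
  V = {}: π^{-1}(V) = ∅ ∈ τ ✓.
  V = {[p60=p61]}: π^{-1}(V) = {p60, p61} ∈ τ ✓.
  V = {[p62=p63]}: π^{-1}(V) = {p62, p63} ∉ τ ✗.
  V = {[p60=p61], [p62=p63]}: π^{-1}(V) = {p60, p61, p62, p63} ∈ τ ✓.
Open sets in the quotient: τ_Q = {{}, {[p60=p61]}, {[p60=p61], [p62=p63]}} (3 elements).


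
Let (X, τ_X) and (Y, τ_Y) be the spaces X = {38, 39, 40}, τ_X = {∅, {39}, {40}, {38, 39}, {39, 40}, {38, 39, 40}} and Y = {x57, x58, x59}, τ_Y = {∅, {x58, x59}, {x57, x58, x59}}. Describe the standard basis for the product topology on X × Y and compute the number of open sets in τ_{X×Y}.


Basis B = {∅ × ∅, {39} × {x58, x59}, {40} × {x58, x59}, {39} × {x57, x58, x59}, {40} × {x57, x58, x59}, {38, 39} × {x58, x59}, {39, 40} × {x58, x59}, {38, 39} × {x57, x58, x59}, {38, 39, 40} × {x58, x59}, {39, 40} × {x57, x58, x59}, {38, 39, 40} × {x57, x58, x59}}; |τ_{X×Y}| = 18.

Enumerate products U × V with U ∈ τ_X, V ∈ τ_Y (deduplicated):
  ∅ × ∅ = {} (∅)
  {39} × {x58, x59} = {(39,x58), (39,x59)}
  {40} × {x58, x59} = {(40,x58), (40,x59)}
  {39} × {x57, x58, x59} = {(39,x57), (39,x58), (39,x59)}
  {40} × {x57, x58, x59} = {(40,x57), (40,x58), (40,x59)}
  {38, 39} × {x58, x59} = {(38,x58), (38,x59), (39,x58), (39,x59)}
  {39, 40} × {x58, x59} = {(39,x58), (39,x59), (40,x58), (40,x59)}
  {38, 39} × {x57, x58, x59} = {(38,x57), (38,x58), (38,x59), (39,x57), (39,x58), (39,x59)}
  {38, 39, 40} × {x58, x59} = {(38,x58), (38,x59), (39,x58), (39,x59), (40,x58), (40,x59)}
  {39, 40} × {x57, x58, x59} = {(39,x57), (39,x58), (39,x59), (40,x57), (40,x58), (40,x59)}
  {38, 39, 40} × {x57, x58, x59} = {(38,x57), (38,x58), (38,x59), (39,x57), (39,x58), (39,x59), (40,x57), (40,x58), (40,x59)}
These 11 distinct sets form the basis B.
Close under arbitrary unions to get τ_{X×Y}; counting gives |τ_{X×Y}| = 18.


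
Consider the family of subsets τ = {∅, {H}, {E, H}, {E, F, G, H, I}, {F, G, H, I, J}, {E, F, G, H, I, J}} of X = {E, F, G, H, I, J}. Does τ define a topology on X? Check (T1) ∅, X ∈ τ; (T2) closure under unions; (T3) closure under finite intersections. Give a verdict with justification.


τ is NOT a topology on X.

Axiom (T1): ∅ ∈ τ? Yes; X ∈ τ? Yes.
Axiom (T2/T3): check pairwise unions and intersections of members of τ.
Counterexample for (T3): {E, F, G, H, I} ∩ {F, G, H, I, J} = {F, G, H, I} ∉ τ. Therefore τ is NOT a topology.


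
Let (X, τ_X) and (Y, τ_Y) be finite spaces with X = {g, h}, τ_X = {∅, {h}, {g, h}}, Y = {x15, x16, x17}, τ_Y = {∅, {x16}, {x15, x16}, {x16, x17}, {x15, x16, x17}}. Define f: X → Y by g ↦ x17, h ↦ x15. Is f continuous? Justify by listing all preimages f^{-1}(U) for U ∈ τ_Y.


f is NOT continuous.

Compute f^{-1}(U) for each U ∈ τ_Y:
  U = ∅: f^{-1}(U) = ∅ ∈ τ_X ✓.
  U = {x16}: f^{-1}(U) = ∅ ∈ τ_X ✓.
  U = {x15, x16}: f^{-1}(U) = {h} ∈ τ_X ✓.
  U = {x16, x17}: f^{-1}(U) = {g} ∉ τ_X ✗.
  U = {x15, x16, x17}: f^{-1}(U) = {g, h} ∈ τ_X ✓.
Found U = {x16, x17} with f^{-1}(U) = {g} not in τ_X. Therefore f is NOT continuous.


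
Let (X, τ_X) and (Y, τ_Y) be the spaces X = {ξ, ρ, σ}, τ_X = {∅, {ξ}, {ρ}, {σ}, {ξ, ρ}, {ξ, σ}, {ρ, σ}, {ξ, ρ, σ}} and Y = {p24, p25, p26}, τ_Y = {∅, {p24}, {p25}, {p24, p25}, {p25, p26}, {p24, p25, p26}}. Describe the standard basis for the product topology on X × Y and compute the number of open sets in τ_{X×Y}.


Basis B = {∅ × ∅, {ξ} × {p24}, {ξ} × {p25}, {ρ} × {p24}, {ρ} × {p25}, {σ} × {p24}, {σ} × {p25}, {ξ} × {p24, p25}, {ξ, ρ} × {p24}, {ξ, σ} × {p24}, {ξ} × {p25, p26}, {ξ, ρ} × {p25}, {ξ, σ} × {p25}, {ρ} × {p24, p25}, {ρ, σ} × {p24}, {ρ} × {p25, p26}, {ρ, σ} × {p25}, {σ} × {p24, p25}, {σ} × {p25, p26}, {ξ} × {p24, p25, p26}, {ξ, ρ, σ} × {p24}, {ξ, ρ, σ} × {p25}, {ρ} × {p24, p25, p26}, {σ} × {p24, p25, p26}, {ξ, ρ} × {p24, p25}, {ξ, σ} × {p24, p25}, {ξ, ρ} × {p25, p26}, {ξ, σ} × {p25, p26}, {ρ, σ} × {p24, p25}, {ρ, σ} × {p25, p26}, {ξ, ρ} × {p24, p25, p26}, {ξ, σ} × {p24, p25, p26}, {ξ, ρ, σ} × {p24, p25}, {ξ, ρ, σ} × {p25, p26}, {ρ, σ} × {p24, p25, p26}, {ξ, ρ, σ} × {p24, p25, p26}}; |τ_{X×Y}| = 216.

Enumerate products U × V with U ∈ τ_X, V ∈ τ_Y (deduplicated):
  ∅ × ∅ = {} (∅)
  {ξ} × {p24} = {(ξ,p24)}
  {ξ} × {p25} = {(ξ,p25)}
  {ρ} × {p24} = {(ρ,p24)}
  {ρ} × {p25} = {(ρ,p25)}
  {σ} × {p24} = {(σ,p24)}
  {σ} × {p25} = {(σ,p25)}
  {ξ} × {p24, p25} = {(ξ,p24), (ξ,p25)}
  {ξ, ρ} × {p24} = {(ξ,p24), (ρ,p24)}
  {ξ, σ} × {p24} = {(ξ,p24), (σ,p24)}
  {ξ} × {p25, p26} = {(ξ,p25), (ξ,p26)}
  {ξ, ρ} × {p25} = {(ξ,p25), (ρ,p25)}
  {ξ, σ} × {p25} = {(ξ,p25), (σ,p25)}
  {ρ} × {p24, p25} = {(ρ,p24), (ρ,p25)}
  {ρ, σ} × {p24} = {(ρ,p24), (σ,p24)}
  {ρ} × {p25, p26} = {(ρ,p25), (ρ,p26)}
  {ρ, σ} × {p25} = {(ρ,p25), (σ,p25)}
  {σ} × {p24, p25} = {(σ,p24), (σ,p25)}
  {σ} × {p25, p26} = {(σ,p25), (σ,p26)}
  {ξ} × {p24, p25, p26} = {(ξ,p24), (ξ,p25), (ξ,p26)}
  {ξ, ρ, σ} × {p24} = {(ξ,p24), (ρ,p24), (σ,p24)}
  {ξ, ρ, σ} × {p25} = {(ξ,p25), (ρ,p25), (σ,p25)}
  {ρ} × {p24, p25, p26} = {(ρ,p24), (ρ,p25), (ρ,p26)}
  {σ} × {p24, p25, p26} = {(σ,p24), (σ,p25), (σ,p26)}
  {ξ, ρ} × {p24, p25} = {(ξ,p24), (ξ,p25), (ρ,p24), (ρ,p25)}
  {ξ, σ} × {p24, p25} = {(ξ,p24), (ξ,p25), (σ,p24), (σ,p25)}
  {ξ, ρ} × {p25, p26} = {(ξ,p25), (ξ,p26), (ρ,p25), (ρ,p26)}
  {ξ, σ} × {p25, p26} = {(ξ,p25), (ξ,p26), (σ,p25), (σ,p26)}
  {ρ, σ} × {p24, p25} = {(ρ,p24), (ρ,p25), (σ,p24), (σ,p25)}
  {ρ, σ} × {p25, p26} = {(ρ,p25), (ρ,p26), (σ,p25), (σ,p26)}
  {ξ, ρ} × {p24, p25, p26} = {(ξ,p24), (ξ,p25), (ξ,p26), (ρ,p24), (ρ,p25), (ρ,p26)}
  {ξ, σ} × {p24, p25, p26} = {(ξ,p24), (ξ,p25), (ξ,p26), (σ,p24), (σ,p25), (σ,p26)}
  {ξ, ρ, σ} × {p24, p25} = {(ξ,p24), (ξ,p25), (ρ,p24), (ρ,p25), (σ,p24), (σ,p25)}
  {ξ, ρ, σ} × {p25, p26} = {(ξ,p25), (ξ,p26), (ρ,p25), (ρ,p26), (σ,p25), (σ,p26)}
  {ρ, σ} × {p24, p25, p26} = {(ρ,p24), (ρ,p25), (ρ,p26), (σ,p24), (σ,p25), (σ,p26)}
  {ξ, ρ, σ} × {p24, p25, p26} = {(ξ,p24), (ξ,p25), (ξ,p26), (ρ,p24), (ρ,p25), (ρ,p26), (σ,p24), (σ,p25), (σ,p26)}
These 36 distinct sets form the basis B.
Close under arbitrary unions to get τ_{X×Y}; counting gives |τ_{X×Y}| = 216.


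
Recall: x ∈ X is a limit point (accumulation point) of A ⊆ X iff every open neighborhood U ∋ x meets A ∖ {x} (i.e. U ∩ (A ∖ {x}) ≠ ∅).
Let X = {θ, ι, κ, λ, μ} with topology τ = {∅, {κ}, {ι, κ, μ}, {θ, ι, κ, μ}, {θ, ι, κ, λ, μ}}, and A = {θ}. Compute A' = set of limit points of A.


A' = {λ}

For each x ∈ X, list the open sets U ∈ τ with x ∈ U, then check whether U ∩ (A ∖ {x}) ≠ ∅ for every such U.
  x = θ: open {θ, ι, κ, μ} ∋ x has {θ, ι, κ, μ} ∩ (A ∖ {θ}) = ∅, so x is NOT a limit point.
  x = ι: open {ι, κ, μ} ∋ x has {ι, κ, μ} ∩ (A ∖ {ι}) = ∅, so x is NOT a limit point.
  x = κ: open {κ} ∋ x has {κ} ∩ (A ∖ {κ}) = ∅, so x is NOT a limit point.
  x = λ: opens ∋ x are {θ, ι, κ, λ, μ}; each meets A ∖ {λ}, so x IS a limit point.
  x = μ: open {ι, κ, μ} ∋ x has {ι, κ, μ} ∩ (A ∖ {μ}) = ∅, so x is NOT a limit point.
Collecting: A' = {λ}.


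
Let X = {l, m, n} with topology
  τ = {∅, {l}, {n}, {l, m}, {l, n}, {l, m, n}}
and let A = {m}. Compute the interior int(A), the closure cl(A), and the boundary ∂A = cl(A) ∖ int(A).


int(A) = ∅, cl(A) = {m}, ∂A = {m}.

Closed sets in (X, τ) are complements of opens:
  closed(X, τ) = {∅, {m}, {n}, {l, m}, {m, n}, {l, m, n}}.
int(A) = ⋃ {U ∈ τ : U ⊆ A}. Opens contained in A: ∅.
Taking the union of these: int(A) = ∅.
cl(A) = ⋂ {C closed : A ⊆ C}. Closed sets containing A: {m}, {l, m}, {m, n}, {l, m, n}.
Intersecting these: cl(A) = {m}.
∂A = cl(A) ∖ int(A) = {m} ∖ ∅ = {m}.


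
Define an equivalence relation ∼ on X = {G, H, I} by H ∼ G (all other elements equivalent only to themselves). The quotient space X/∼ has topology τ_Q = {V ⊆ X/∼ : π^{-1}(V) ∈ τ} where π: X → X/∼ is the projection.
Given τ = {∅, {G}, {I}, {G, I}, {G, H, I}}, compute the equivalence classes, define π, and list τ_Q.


X/∼ = {[G=H], [I]}; |τ_Q| = 3.

Equivalence classes: [G=H], [I].
Quotient map π: X → X/∼ sends G ↦ [G=H], H ↦ [G=H], I ↦ [I].
For each subset V ⊆ X/∼, compute π^{-1}(V) ⊆ X and check whether π^{-1}(V) ∈ τ. V is open in τ_Q iff π^{-1}(V) ∈ τ.
  V = {}: π^{-1}(V) = ∅ ∈ τ ✓.
  V = {[G=H]}: π^{-1}(V) = {G, H} ∉ τ ✗.
  V = {[I]}: π^{-1}(V) = {I} ∈ τ ✓.
  V = {[G=H], [I]}: π^{-1}(V) = {G, H, I} ∈ τ ✓.
Open sets in the quotient: τ_Q = {{}, {[I]}, {[G=H], [I]}} (3 elements).


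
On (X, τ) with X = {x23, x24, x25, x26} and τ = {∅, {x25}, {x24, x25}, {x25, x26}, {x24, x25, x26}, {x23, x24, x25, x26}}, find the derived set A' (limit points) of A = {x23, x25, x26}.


A' = {x23, x24, x26}

For each x ∈ X, list the open sets U ∈ τ with x ∈ U, then check whether U ∩ (A ∖ {x}) ≠ ∅ for every such U.
  x = x23: opens ∋ x are {x23, x24, x25, x26}; each meets A ∖ {x23}, so x IS a limit point.
  x = x24: opens ∋ x are {x24, x25}, {x24, x25, x26}, {x23, x24, x25, x26}; each meets A ∖ {x24}, so x IS a limit point.
  x = x25: open {x25} ∋ x has {x25} ∩ (A ∖ {x25}) = ∅, so x is NOT a limit point.
  x = x26: opens ∋ x are {x25, x26}, {x24, x25, x26}, {x23, x24, x25, x26}; each meets A ∖ {x26}, so x IS a limit point.
Collecting: A' = {x23, x24, x26}.


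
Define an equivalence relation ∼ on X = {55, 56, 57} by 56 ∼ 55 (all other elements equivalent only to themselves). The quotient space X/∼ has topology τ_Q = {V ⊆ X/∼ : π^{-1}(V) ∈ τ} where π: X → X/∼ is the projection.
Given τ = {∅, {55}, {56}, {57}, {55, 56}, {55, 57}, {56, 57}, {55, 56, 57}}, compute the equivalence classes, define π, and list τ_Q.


X/∼ = {[55=56], [57]}; |τ_Q| = 4.

Equivalence classes: [55=56], [57].
Quotient map π: X → X/∼ sends 55 ↦ [55=56], 56 ↦ [55=56], 57 ↦ [57].
For each subset V ⊆ X/∼, compute π^{-1}(V) ⊆ X and check whether π^{-1}(V) ∈ τ. V is open in τ_Q iff π^{-1}(V) ∈ τ.
  V = {}: π^{-1}(V) = ∅ ∈ τ ✓.
  V = {[55=56]}: π^{-1}(V) = {55, 56} ∈ τ ✓.
  V = {[57]}: π^{-1}(V) = {57} ∈ τ ✓.
  V = {[55=56], [57]}: π^{-1}(V) = {55, 56, 57} ∈ τ ✓.
Open sets in the quotient: τ_Q = {{}, {[55=56]}, {[57]}, {[55=56], [57]}} (4 elements).


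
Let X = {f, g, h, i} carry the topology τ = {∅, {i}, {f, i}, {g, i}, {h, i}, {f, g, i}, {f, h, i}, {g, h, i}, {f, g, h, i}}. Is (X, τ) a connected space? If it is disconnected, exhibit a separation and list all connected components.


(X, τ) is connected.

Find clopen sets (U ∈ τ with X ∖ U ∈ τ):
  U = ∅, X ∖ U = {f, g, h, i} — both open, so U is clopen.
  U = {f, g, h, i}, X ∖ U = ∅ — both open, so U is clopen.
Only trivial clopens (∅ and X) exist, so (X, τ) is connected.
Compute connected components by grouping points that agree on all clopens:
  component: {f, g, h, i}


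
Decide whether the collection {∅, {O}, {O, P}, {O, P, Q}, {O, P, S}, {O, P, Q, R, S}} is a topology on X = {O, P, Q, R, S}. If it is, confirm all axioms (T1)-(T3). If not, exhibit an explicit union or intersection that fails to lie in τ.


τ is NOT a topology on X.

Axiom (T1): ∅ ∈ τ? Yes; X ∈ τ? Yes.
Axiom (T2/T3): check pairwise unions and intersections of members of τ.
Counterexample for (T2): {O, P, Q} ∪ {O, P, S} = {O, P, Q, S} ∉ τ. Therefore τ is NOT a topology.


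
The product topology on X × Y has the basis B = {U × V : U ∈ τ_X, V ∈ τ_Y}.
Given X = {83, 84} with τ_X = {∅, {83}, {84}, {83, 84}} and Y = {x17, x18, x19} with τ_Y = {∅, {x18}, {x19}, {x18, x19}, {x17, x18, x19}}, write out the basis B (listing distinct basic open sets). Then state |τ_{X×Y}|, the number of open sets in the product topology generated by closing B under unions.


Basis B = {∅ × ∅, {83} × {x18}, {83} × {x19}, {84} × {x18}, {84} × {x19}, {83} × {x18, x19}, {83, 84} × {x18}, {83, 84} × {x19}, {84} × {x18, x19}, {83} × {x17, x18, x19}, {84} × {x17, x18, x19}, {83, 84} × {x18, x19}, {83, 84} × {x17, x18, x19}}; |τ_{X×Y}| = 25.

Enumerate products U × V with U ∈ τ_X, V ∈ τ_Y (deduplicated):
  ∅ × ∅ = {} (∅)
  {83} × {x18} = {(83,x18)}
  {83} × {x19} = {(83,x19)}
  {84} × {x18} = {(84,x18)}
  {84} × {x19} = {(84,x19)}
  {83} × {x18, x19} = {(83,x18), (83,x19)}
  {83, 84} × {x18} = {(83,x18), (84,x18)}
  {83, 84} × {x19} = {(83,x19), (84,x19)}
  {84} × {x18, x19} = {(84,x18), (84,x19)}
  {83} × {x17, x18, x19} = {(83,x17), (83,x18), (83,x19)}
  {84} × {x17, x18, x19} = {(84,x17), (84,x18), (84,x19)}
  {83, 84} × {x18, x19} = {(83,x18), (83,x19), (84,x18), (84,x19)}
  {83, 84} × {x17, x18, x19} = {(83,x17), (83,x18), (83,x19), (84,x17), (84,x18), (84,x19)}
These 13 distinct sets form the basis B.
Close under arbitrary unions to get τ_{X×Y}; counting gives |τ_{X×Y}| = 25.


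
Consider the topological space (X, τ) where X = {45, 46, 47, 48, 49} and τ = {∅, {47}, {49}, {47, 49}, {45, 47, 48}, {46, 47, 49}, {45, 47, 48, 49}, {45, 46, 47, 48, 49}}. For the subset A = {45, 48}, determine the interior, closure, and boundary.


int(A) = ∅, cl(A) = {45, 48}, ∂A = {45, 48}.

Closed sets in (X, τ) are complements of opens:
  closed(X, τ) = {∅, {46}, {45, 48}, {46, 49}, {45, 46, 48}, {45, 46, 47, 48}, {45, 46, 48, 49}, {45, 46, 47, 48, 49}}.
int(A) = ⋃ {U ∈ τ : U ⊆ A}. Opens contained in A: ∅.
Taking the union of these: int(A) = ∅.
cl(A) = ⋂ {C closed : A ⊆ C}. Closed sets containing A: {45, 48}, {45, 46, 48}, {45, 46, 47, 48}, {45, 46, 48, 49}, {45, 46, 47, 48, 49}.
Intersecting these: cl(A) = {45, 48}.
∂A = cl(A) ∖ int(A) = {45, 48} ∖ ∅ = {45, 48}.


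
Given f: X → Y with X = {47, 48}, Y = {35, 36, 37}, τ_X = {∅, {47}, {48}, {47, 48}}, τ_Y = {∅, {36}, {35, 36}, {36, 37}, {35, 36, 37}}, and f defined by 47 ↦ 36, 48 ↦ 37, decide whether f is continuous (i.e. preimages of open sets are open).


f IS continuous.

Compute f^{-1}(U) for each U ∈ τ_Y:
  U = ∅: f^{-1}(U) = ∅ ∈ τ_X ✓.
  U = {36}: f^{-1}(U) = {47} ∈ τ_X ✓.
  U = {35, 36}: f^{-1}(U) = {47} ∈ τ_X ✓.
  U = {36, 37}: f^{-1}(U) = {47, 48} ∈ τ_X ✓.
  U = {35, 36, 37}: f^{-1}(U) = {47, 48} ∈ τ_X ✓.
Every preimage lies in τ_X, so f IS continuous.


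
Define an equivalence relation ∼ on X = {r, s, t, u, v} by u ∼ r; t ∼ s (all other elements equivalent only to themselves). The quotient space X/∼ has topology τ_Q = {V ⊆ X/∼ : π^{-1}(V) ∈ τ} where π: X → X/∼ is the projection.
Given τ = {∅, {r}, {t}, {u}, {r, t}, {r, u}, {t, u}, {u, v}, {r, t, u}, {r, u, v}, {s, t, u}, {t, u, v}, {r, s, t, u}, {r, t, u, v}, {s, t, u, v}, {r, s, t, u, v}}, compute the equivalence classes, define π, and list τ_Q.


X/∼ = {[r=u], [s=t], [v]}; |τ_Q| = 5.

Equivalence classes: [r=u], [s=t], [v].
Quotient map π: X → X/∼ sends r ↦ [r=u], s ↦ [s=t], t ↦ [s=t], u ↦ [r=u], v ↦ [v].
For each subset V ⊆ X/∼, compute π^{-1}(V) ⊆ X and check whether π^{-1}(V) ∈ τ. V is open in τ_Q iff π^{-1}(V) ∈ τ.
  V = {}: π^{-1}(V) = ∅ ∈ τ ✓.
  V = {[r=u]}: π^{-1}(V) = {r, u} ∈ τ ✓.
  V = {[s=t]}: π^{-1}(V) = {s, t} ∉ τ ✗.
  V = {[r=u], [s=t]}: π^{-1}(V) = {r, s, t, u} ∈ τ ✓.
  V = {[v]}: π^{-1}(V) = {v} ∉ τ ✗.
  V = {[r=u], [v]}: π^{-1}(V) = {r, u, v} ∈ τ ✓.
  V = {[s=t], [v]}: π^{-1}(V) = {s, t, v} ∉ τ ✗.
  V = {[r=u], [s=t], [v]}: π^{-1}(V) = {r, s, t, u, v} ∈ τ ✓.
Open sets in the quotient: τ_Q = {{}, {[r=u]}, {[r=u], [s=t]}, {[r=u], [v]}, {[r=u], [s=t], [v]}} (5 elements).


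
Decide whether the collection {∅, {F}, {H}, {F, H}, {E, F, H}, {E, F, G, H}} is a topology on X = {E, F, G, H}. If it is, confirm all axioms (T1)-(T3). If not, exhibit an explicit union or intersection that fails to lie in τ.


τ IS a topology on X.

Axiom (T1): ∅ ∈ τ? Yes; X ∈ τ? Yes.
Axiom (T2/T3): check pairwise unions and intersections of members of τ.
All pairwise intersections and unions checked — each lies in τ. Therefore τ satisfies (T1), (T2), (T3): it IS a topology on X.


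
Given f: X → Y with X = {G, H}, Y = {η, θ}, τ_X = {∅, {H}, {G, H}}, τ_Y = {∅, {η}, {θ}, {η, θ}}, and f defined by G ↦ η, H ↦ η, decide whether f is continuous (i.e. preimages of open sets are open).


f IS continuous.

Compute f^{-1}(U) for each U ∈ τ_Y:
  U = ∅: f^{-1}(U) = ∅ ∈ τ_X ✓.
  U = {η}: f^{-1}(U) = {G, H} ∈ τ_X ✓.
  U = {θ}: f^{-1}(U) = ∅ ∈ τ_X ✓.
  U = {η, θ}: f^{-1}(U) = {G, H} ∈ τ_X ✓.
Every preimage lies in τ_X, so f IS continuous.


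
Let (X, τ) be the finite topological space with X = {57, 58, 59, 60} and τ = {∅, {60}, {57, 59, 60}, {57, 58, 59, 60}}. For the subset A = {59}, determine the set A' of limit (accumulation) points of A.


A' = {57, 58}

For each x ∈ X, list the open sets U ∈ τ with x ∈ U, then check whether U ∩ (A ∖ {x}) ≠ ∅ for every such U.
  x = 57: opens ∋ x are {57, 59, 60}, {57, 58, 59, 60}; each meets A ∖ {57}, so x IS a limit point.
  x = 58: opens ∋ x are {57, 58, 59, 60}; each meets A ∖ {58}, so x IS a limit point.
  x = 59: open {57, 59, 60} ∋ x has {57, 59, 60} ∩ (A ∖ {59}) = ∅, so x is NOT a limit point.
  x = 60: open {60} ∋ x has {60} ∩ (A ∖ {60}) = ∅, so x is NOT a limit point.
Collecting: A' = {57, 58}.


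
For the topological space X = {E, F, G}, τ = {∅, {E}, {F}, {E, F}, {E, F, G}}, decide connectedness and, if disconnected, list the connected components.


(X, τ) is connected.

Find clopen sets (U ∈ τ with X ∖ U ∈ τ):
  U = ∅, X ∖ U = {E, F, G} — both open, so U is clopen.
  U = {E, F, G}, X ∖ U = ∅ — both open, so U is clopen.
Only trivial clopens (∅ and X) exist, so (X, τ) is connected.
Compute connected components by grouping points that agree on all clopens:
  component: {E, F, G}


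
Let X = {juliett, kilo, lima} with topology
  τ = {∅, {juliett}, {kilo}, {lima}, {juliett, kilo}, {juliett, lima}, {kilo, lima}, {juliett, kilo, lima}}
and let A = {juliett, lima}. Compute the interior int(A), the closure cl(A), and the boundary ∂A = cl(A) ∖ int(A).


int(A) = {juliett, lima}, cl(A) = {juliett, lima}, ∂A = ∅.

Closed sets in (X, τ) are complements of opens:
  closed(X, τ) = {∅, {juliett}, {kilo}, {lima}, {juliett, kilo}, {juliett, lima}, {kilo, lima}, {juliett, kilo, lima}}.
int(A) = ⋃ {U ∈ τ : U ⊆ A}. Opens contained in A: ∅, {juliett}, {lima}, {juliett, lima}.
Taking the union of these: int(A) = {juliett, lima}.
cl(A) = ⋂ {C closed : A ⊆ C}. Closed sets containing A: {juliett, lima}, {juliett, kilo, lima}.
Intersecting these: cl(A) = {juliett, lima}.
∂A = cl(A) ∖ int(A) = {juliett, lima} ∖ {juliett, lima} = ∅.


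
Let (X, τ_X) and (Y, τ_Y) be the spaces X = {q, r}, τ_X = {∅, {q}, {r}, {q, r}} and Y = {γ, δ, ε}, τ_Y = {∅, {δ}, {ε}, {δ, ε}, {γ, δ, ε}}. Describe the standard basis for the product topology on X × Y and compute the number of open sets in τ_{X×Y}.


Basis B = {∅ × ∅, {q} × {δ}, {q} × {ε}, {r} × {δ}, {r} × {ε}, {q} × {δ, ε}, {q, r} × {δ}, {q, r} × {ε}, {r} × {δ, ε}, {q} × {γ, δ, ε}, {r} × {γ, δ, ε}, {q, r} × {δ, ε}, {q, r} × {γ, δ, ε}}; |τ_{X×Y}| = 25.

Enumerate products U × V with U ∈ τ_X, V ∈ τ_Y (deduplicated):
  ∅ × ∅ = {} (∅)
  {q} × {δ} = {(q,δ)}
  {q} × {ε} = {(q,ε)}
  {r} × {δ} = {(r,δ)}
  {r} × {ε} = {(r,ε)}
  {q} × {δ, ε} = {(q,δ), (q,ε)}
  {q, r} × {δ} = {(q,δ), (r,δ)}
  {q, r} × {ε} = {(q,ε), (r,ε)}
  {r} × {δ, ε} = {(r,δ), (r,ε)}
  {q} × {γ, δ, ε} = {(q,γ), (q,δ), (q,ε)}
  {r} × {γ, δ, ε} = {(r,γ), (r,δ), (r,ε)}
  {q, r} × {δ, ε} = {(q,δ), (q,ε), (r,δ), (r,ε)}
  {q, r} × {γ, δ, ε} = {(q,γ), (q,δ), (q,ε), (r,γ), (r,δ), (r,ε)}
These 13 distinct sets form the basis B.
Close under arbitrary unions to get τ_{X×Y}; counting gives |τ_{X×Y}| = 25.


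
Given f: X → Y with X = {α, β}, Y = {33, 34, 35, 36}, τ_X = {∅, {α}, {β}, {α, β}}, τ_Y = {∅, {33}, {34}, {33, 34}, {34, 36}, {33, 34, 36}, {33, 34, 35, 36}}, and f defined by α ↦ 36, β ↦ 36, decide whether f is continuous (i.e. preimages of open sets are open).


f IS continuous.

Compute f^{-1}(U) for each U ∈ τ_Y:
  U = ∅: f^{-1}(U) = ∅ ∈ τ_X ✓.
  U = {33}: f^{-1}(U) = ∅ ∈ τ_X ✓.
  U = {34}: f^{-1}(U) = ∅ ∈ τ_X ✓.
  U = {33, 34}: f^{-1}(U) = ∅ ∈ τ_X ✓.
  U = {34, 36}: f^{-1}(U) = {α, β} ∈ τ_X ✓.
  U = {33, 34, 36}: f^{-1}(U) = {α, β} ∈ τ_X ✓.
  U = {33, 34, 35, 36}: f^{-1}(U) = {α, β} ∈ τ_X ✓.
Every preimage lies in τ_X, so f IS continuous.


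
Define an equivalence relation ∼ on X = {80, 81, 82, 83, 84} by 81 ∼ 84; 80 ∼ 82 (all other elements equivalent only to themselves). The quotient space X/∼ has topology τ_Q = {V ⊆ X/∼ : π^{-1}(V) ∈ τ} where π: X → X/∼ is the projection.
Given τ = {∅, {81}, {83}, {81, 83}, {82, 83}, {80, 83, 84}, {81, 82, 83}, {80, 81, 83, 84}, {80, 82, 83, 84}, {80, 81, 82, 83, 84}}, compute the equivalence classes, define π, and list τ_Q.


X/∼ = {[80=82], [81=84], [83]}; |τ_Q| = 3.

Equivalence classes: [80=82], [81=84], [83].
Quotient map π: X → X/∼ sends 80 ↦ [80=82], 81 ↦ [81=84], 82 ↦ [80=82], 83 ↦ [83], 84 ↦ [81=84].
For each subset V ⊆ X/∼, compute π^{-1}(V) ⊆ X and check whether π^{-1}(V) ∈ τ. V is open in τ_Q iff π^{-1}(V) ∈ τ.
  V = {}: π^{-1}(V) = ∅ ∈ τ ✓.
  V = {[80=82]}: π^{-1}(V) = {80, 82} ∉ τ ✗.
  V = {[81=84]}: π^{-1}(V) = {81, 84} ∉ τ ✗.
  V = {[80=82], [81=84]}: π^{-1}(V) = {80, 81, 82, 84} ∉ τ ✗.
  V = {[83]}: π^{-1}(V) = {83} ∈ τ ✓.
  V = {[80=82], [83]}: π^{-1}(V) = {80, 82, 83} ∉ τ ✗.
  V = {[81=84], [83]}: π^{-1}(V) = {81, 83, 84} ∉ τ ✗.
  V = {[80=82], [81=84], [83]}: π^{-1}(V) = {80, 81, 82, 83, 84} ∈ τ ✓.
Open sets in the quotient: τ_Q = {{}, {[83]}, {[80=82], [81=84], [83]}} (3 elements).


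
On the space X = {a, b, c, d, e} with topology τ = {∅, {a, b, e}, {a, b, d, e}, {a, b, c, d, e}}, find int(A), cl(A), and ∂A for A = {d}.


int(A) = ∅, cl(A) = {c, d}, ∂A = {c, d}.

Closed sets in (X, τ) are complements of opens:
  closed(X, τ) = {∅, {c}, {c, d}, {a, b, c, d, e}}.
int(A) = ⋃ {U ∈ τ : U ⊆ A}. Opens contained in A: ∅.
Taking the union of these: int(A) = ∅.
cl(A) = ⋂ {C closed : A ⊆ C}. Closed sets containing A: {c, d}, {a, b, c, d, e}.
Intersecting these: cl(A) = {c, d}.
∂A = cl(A) ∖ int(A) = {c, d} ∖ ∅ = {c, d}.


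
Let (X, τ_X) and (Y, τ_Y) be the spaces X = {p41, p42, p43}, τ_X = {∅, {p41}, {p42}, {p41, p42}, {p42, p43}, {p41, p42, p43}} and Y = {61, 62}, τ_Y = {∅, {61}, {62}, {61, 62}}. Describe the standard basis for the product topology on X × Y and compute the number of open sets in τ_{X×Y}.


Basis B = {∅ × ∅, {p41} × {61}, {p41} × {62}, {p42} × {61}, {p42} × {62}, {p41} × {61, 62}, {p41, p42} × {61}, {p41, p42} × {62}, {p42} × {61, 62}, {p42, p43} × {61}, {p42, p43} × {62}, {p41, p42, p43} × {61}, {p41, p42, p43} × {62}, {p41, p42} × {61, 62}, {p42, p43} × {61, 62}, {p41, p42, p43} × {61, 62}}; |τ_{X×Y}| = 36.

Enumerate products U × V with U ∈ τ_X, V ∈ τ_Y (deduplicated):
  ∅ × ∅ = {} (∅)
  {p41} × {61} = {(p41,61)}
  {p41} × {62} = {(p41,62)}
  {p42} × {61} = {(p42,61)}
  {p42} × {62} = {(p42,62)}
  {p41} × {61, 62} = {(p41,61), (p41,62)}
  {p41, p42} × {61} = {(p41,61), (p42,61)}
  {p41, p42} × {62} = {(p41,62), (p42,62)}
  {p42} × {61, 62} = {(p42,61), (p42,62)}
  {p42, p43} × {61} = {(p42,61), (p43,61)}
  {p42, p43} × {62} = {(p42,62), (p43,62)}
  {p41, p42, p43} × {61} = {(p41,61), (p42,61), (p43,61)}
  {p41, p42, p43} × {62} = {(p41,62), (p42,62), (p43,62)}
  {p41, p42} × {61, 62} = {(p41,61), (p41,62), (p42,61), (p42,62)}
  {p42, p43} × {61, 62} = {(p42,61), (p42,62), (p43,61), (p43,62)}
  {p41, p42, p43} × {61, 62} = {(p41,61), (p41,62), (p42,61), (p42,62), (p43,61), (p43,62)}
These 16 distinct sets form the basis B.
Close under arbitrary unions to get τ_{X×Y}; counting gives |τ_{X×Y}| = 36.


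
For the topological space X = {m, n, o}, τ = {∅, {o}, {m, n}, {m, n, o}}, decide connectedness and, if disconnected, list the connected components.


(X, τ) is disconnected; components = [{o}, {m, n}].

Find clopen sets (U ∈ τ with X ∖ U ∈ τ):
  U = ∅, X ∖ U = {m, n, o} — both open, so U is clopen.
  U = {o}, X ∖ U = {m, n} — both open, so U is clopen.
  U = {m, n}, X ∖ U = {o} — both open, so U is clopen.
  U = {m, n, o}, X ∖ U = ∅ — both open, so U is clopen.
Nontrivial clopen(s) exist: e.g. {o}. So (X, τ) is disconnected.
Compute connected components by grouping points that agree on all clopens:
  component: {o}
  component: {m, n}


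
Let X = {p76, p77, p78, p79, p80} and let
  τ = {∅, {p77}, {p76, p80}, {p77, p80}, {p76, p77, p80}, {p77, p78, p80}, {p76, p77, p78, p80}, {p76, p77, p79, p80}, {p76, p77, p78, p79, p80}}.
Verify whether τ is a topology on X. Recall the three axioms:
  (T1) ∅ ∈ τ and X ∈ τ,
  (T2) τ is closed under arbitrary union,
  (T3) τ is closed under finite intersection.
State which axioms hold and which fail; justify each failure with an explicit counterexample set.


τ is NOT a topology on X.

Axiom (T1): ∅ ∈ τ? Yes; X ∈ τ? Yes.
Axiom (T2/T3): check pairwise unions and intersections of members of τ.
Counterexample for (T3): {p76, p80} ∩ {p77, p80} = {p80} ∉ τ. Therefore τ is NOT a topology.


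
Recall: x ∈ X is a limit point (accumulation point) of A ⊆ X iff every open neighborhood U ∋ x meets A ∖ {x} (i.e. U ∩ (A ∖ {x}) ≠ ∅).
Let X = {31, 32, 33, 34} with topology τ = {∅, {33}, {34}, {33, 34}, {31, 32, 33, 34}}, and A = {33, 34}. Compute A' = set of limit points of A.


A' = {31, 32}

For each x ∈ X, list the open sets U ∈ τ with x ∈ U, then check whether U ∩ (A ∖ {x}) ≠ ∅ for every such U.
  x = 31: opens ∋ x are {31, 32, 33, 34}; each meets A ∖ {31}, so x IS a limit point.
  x = 32: opens ∋ x are {31, 32, 33, 34}; each meets A ∖ {32}, so x IS a limit point.
  x = 33: open {33} ∋ x has {33} ∩ (A ∖ {33}) = ∅, so x is NOT a limit point.
  x = 34: open {34} ∋ x has {34} ∩ (A ∖ {34}) = ∅, so x is NOT a limit point.
Collecting: A' = {31, 32}.


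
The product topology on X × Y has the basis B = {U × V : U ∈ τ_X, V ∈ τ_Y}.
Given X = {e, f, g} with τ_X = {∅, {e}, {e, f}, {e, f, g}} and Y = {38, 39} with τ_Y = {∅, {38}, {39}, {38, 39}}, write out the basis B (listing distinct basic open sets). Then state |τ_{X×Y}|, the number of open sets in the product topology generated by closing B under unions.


Basis B = {∅ × ∅, {e} × {38}, {e} × {39}, {e} × {38, 39}, {e, f} × {38}, {e, f} × {39}, {e, f, g} × {38}, {e, f, g} × {39}, {e, f} × {38, 39}, {e, f, g} × {38, 39}}; |τ_{X×Y}| = 16.

Enumerate products U × V with U ∈ τ_X, V ∈ τ_Y (deduplicated):
  ∅ × ∅ = {} (∅)
  {e} × {38} = {(e,38)}
  {e} × {39} = {(e,39)}
  {e} × {38, 39} = {(e,38), (e,39)}
  {e, f} × {38} = {(e,38), (f,38)}
  {e, f} × {39} = {(e,39), (f,39)}
  {e, f, g} × {38} = {(e,38), (f,38), (g,38)}
  {e, f, g} × {39} = {(e,39), (f,39), (g,39)}
  {e, f} × {38, 39} = {(e,38), (e,39), (f,38), (f,39)}
  {e, f, g} × {38, 39} = {(e,38), (e,39), (f,38), (f,39), (g,38), (g,39)}
These 10 distinct sets form the basis B.
Close under arbitrary unions to get τ_{X×Y}; counting gives |τ_{X×Y}| = 16.


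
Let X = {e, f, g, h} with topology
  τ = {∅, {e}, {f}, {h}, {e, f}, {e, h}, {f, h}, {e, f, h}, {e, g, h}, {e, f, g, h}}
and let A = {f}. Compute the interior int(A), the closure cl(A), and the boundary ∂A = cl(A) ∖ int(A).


int(A) = {f}, cl(A) = {f}, ∂A = ∅.

Closed sets in (X, τ) are complements of opens:
  closed(X, τ) = {∅, {f}, {g}, {e, g}, {f, g}, {g, h}, {e, f, g}, {e, g, h}, {f, g, h}, {e, f, g, h}}.
int(A) = ⋃ {U ∈ τ : U ⊆ A}. Opens contained in A: ∅, {f}.
Taking the union of these: int(A) = {f}.
cl(A) = ⋂ {C closed : A ⊆ C}. Closed sets containing A: {f}, {f, g}, {e, f, g}, {f, g, h}, {e, f, g, h}.
Intersecting these: cl(A) = {f}.
∂A = cl(A) ∖ int(A) = {f} ∖ {f} = ∅.


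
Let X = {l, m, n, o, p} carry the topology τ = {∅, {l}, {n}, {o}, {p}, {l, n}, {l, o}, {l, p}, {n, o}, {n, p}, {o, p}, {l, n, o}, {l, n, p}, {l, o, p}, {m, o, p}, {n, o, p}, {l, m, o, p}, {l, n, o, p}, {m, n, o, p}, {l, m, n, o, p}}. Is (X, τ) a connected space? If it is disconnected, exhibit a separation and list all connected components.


(X, τ) is disconnected; components = [{l}, {n}, {m, o, p}].

Find clopen sets (U ∈ τ with X ∖ U ∈ τ):
  U = ∅, X ∖ U = {l, m, n, o, p} — both open, so U is clopen.
  U = {l}, X ∖ U = {m, n, o, p} — both open, so U is clopen.
  U = {n}, X ∖ U = {l, m, o, p} — both open, so U is clopen.
  U = {l, n}, X ∖ U = {m, o, p} — both open, so U is clopen.
  U = {m, o, p}, X ∖ U = {l, n} — both open, so U is clopen.
  U = {l, m, o, p}, X ∖ U = {n} — both open, so U is clopen.
  U = {m, n, o, p}, X ∖ U = {l} — both open, so U is clopen.
  U = {l, m, n, o, p}, X ∖ U = ∅ — both open, so U is clopen.
Nontrivial clopen(s) exist: e.g. {m, o, p}. So (X, τ) is disconnected.
Compute connected components by grouping points that agree on all clopens:
  component: {l}
  component: {n}
  component: {m, o, p}


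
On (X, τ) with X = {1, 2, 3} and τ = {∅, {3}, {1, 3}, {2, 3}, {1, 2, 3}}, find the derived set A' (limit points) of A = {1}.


A' = ∅

For each x ∈ X, list the open sets U ∈ τ with x ∈ U, then check whether U ∩ (A ∖ {x}) ≠ ∅ for every such U.
  x = 1: open {1, 3} ∋ x has {1, 3} ∩ (A ∖ {1}) = ∅, so x is NOT a limit point.
  x = 2: open {2, 3} ∋ x has {2, 3} ∩ (A ∖ {2}) = ∅, so x is NOT a limit point.
  x = 3: open {3} ∋ x has {3} ∩ (A ∖ {3}) = ∅, so x is NOT a limit point.
Collecting: A' = ∅.


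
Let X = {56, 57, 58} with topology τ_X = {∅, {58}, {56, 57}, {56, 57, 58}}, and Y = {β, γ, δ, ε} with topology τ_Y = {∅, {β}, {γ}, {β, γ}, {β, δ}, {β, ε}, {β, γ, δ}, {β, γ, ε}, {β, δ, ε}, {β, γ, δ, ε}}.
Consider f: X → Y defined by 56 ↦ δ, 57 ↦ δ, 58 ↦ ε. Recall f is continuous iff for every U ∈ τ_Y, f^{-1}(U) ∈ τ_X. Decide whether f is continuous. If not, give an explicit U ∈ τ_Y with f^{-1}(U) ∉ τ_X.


f IS continuous.

Compute f^{-1}(U) for each U ∈ τ_Y:
  U = ∅: f^{-1}(U) = ∅ ∈ τ_X ✓.
  U = {β}: f^{-1}(U) = ∅ ∈ τ_X ✓.
  U = {γ}: f^{-1}(U) = ∅ ∈ τ_X ✓.
  U = {β, γ}: f^{-1}(U) = ∅ ∈ τ_X ✓.
  U = {β, δ}: f^{-1}(U) = {56, 57} ∈ τ_X ✓.
  U = {β, ε}: f^{-1}(U) = {58} ∈ τ_X ✓.
  U = {β, γ, δ}: f^{-1}(U) = {56, 57} ∈ τ_X ✓.
  U = {β, γ, ε}: f^{-1}(U) = {58} ∈ τ_X ✓.
  U = {β, δ, ε}: f^{-1}(U) = {56, 57, 58} ∈ τ_X ✓.
  U = {β, γ, δ, ε}: f^{-1}(U) = {56, 57, 58} ∈ τ_X ✓.
Every preimage lies in τ_X, so f IS continuous.


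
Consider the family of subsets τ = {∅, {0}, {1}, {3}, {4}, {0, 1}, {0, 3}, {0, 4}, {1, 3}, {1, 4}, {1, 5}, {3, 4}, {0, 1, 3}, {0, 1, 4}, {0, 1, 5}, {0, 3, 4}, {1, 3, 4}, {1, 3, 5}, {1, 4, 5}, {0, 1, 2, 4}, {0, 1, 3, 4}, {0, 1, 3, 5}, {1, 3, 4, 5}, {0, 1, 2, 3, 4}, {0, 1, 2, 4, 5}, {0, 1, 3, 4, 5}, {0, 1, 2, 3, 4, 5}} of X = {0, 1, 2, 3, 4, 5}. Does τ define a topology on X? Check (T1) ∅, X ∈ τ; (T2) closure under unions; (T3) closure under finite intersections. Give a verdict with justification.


τ is NOT a topology on X.

Axiom (T1): ∅ ∈ τ? Yes; X ∈ τ? Yes.
Axiom (T2/T3): check pairwise unions and intersections of members of τ.
Counterexample for (T2): {0} ∪ {1, 4, 5} = {0, 1, 4, 5} ∉ τ. Therefore τ is NOT a topology.


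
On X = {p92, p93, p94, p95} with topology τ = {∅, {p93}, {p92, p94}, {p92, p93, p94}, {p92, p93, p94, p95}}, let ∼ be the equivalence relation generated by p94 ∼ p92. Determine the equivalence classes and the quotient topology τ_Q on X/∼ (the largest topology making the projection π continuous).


X/∼ = {[p92=p94], [p93], [p95]}; |τ_Q| = 5.

Equivalence classes: [p92=p94], [p93], [p95].
Quotient map π: X → X/∼ sends p92 ↦ [p92=p94], p93 ↦ [p93], p94 ↦ [p92=p94], p95 ↦ [p95].
For each subset V ⊆ X/∼, compute π^{-1}(V) ⊆ X and check whether π^{-1}(V) ∈ τ. V is open in τ_Q iff π^{-1}(V) ∈ τ.
  V = {}: π^{-1}(V) = ∅ ∈ τ ✓.
  V = {[p92=p94]}: π^{-1}(V) = {p92, p94} ∈ τ ✓.
  V = {[p93]}: π^{-1}(V) = {p93} ∈ τ ✓.
  V = {[p92=p94], [p93]}: π^{-1}(V) = {p92, p93, p94} ∈ τ ✓.
  V = {[p95]}: π^{-1}(V) = {p95} ∉ τ ✗.
  V = {[p92=p94], [p95]}: π^{-1}(V) = {p92, p94, p95} ∉ τ ✗.
  V = {[p93], [p95]}: π^{-1}(V) = {p93, p95} ∉ τ ✗.
  V = {[p92=p94], [p93], [p95]}: π^{-1}(V) = {p92, p93, p94, p95} ∈ τ ✓.
Open sets in the quotient: τ_Q = {{}, {[p92=p94]}, {[p93]}, {[p92=p94], [p93]}, {[p92=p94], [p93], [p95]}} (5 elements).


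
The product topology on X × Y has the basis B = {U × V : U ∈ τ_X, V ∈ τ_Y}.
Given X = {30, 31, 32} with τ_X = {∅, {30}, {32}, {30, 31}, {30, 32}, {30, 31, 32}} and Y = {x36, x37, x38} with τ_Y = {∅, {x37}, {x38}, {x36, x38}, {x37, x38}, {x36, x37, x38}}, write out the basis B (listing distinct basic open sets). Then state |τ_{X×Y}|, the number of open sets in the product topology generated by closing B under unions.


Basis B = {∅ × ∅, {30} × {x37}, {30} × {x38}, {32} × {x37}, {32} × {x38}, {30} × {x36, x38}, {30} × {x37, x38}, {30, 31} × {x37}, {30, 32} × {x37}, {30, 31} × {x38}, {30, 32} × {x38}, {32} × {x36, x38}, {32} × {x37, x38}, {30} × {x36, x37, x38}, {30, 31, 32} × {x37}, {30, 31, 32} × {x38}, {32} × {x36, x37, x38}, {30, 31} × {x36, x38}, {30, 32} × {x36, x38}, {30, 31} × {x37, x38}, {30, 32} × {x37, x38}, {30, 31} × {x36, x37, x38}, {30, 32} × {x36, x37, x38}, {30, 31, 32} × {x36, x38}, {30, 31, 32} × {x37, x38}, {30, 31, 32} × {x36, x37, x38}}; |τ_{X×Y}| = 108.

Enumerate products U × V with U ∈ τ_X, V ∈ τ_Y (deduplicated):
  ∅ × ∅ = {} (∅)
  {30} × {x37} = {(30,x37)}
  {30} × {x38} = {(30,x38)}
  {32} × {x37} = {(32,x37)}
  {32} × {x38} = {(32,x38)}
  {30} × {x36, x38} = {(30,x36), (30,x38)}
  {30} × {x37, x38} = {(30,x37), (30,x38)}
  {30, 31} × {x37} = {(30,x37), (31,x37)}
  {30, 32} × {x37} = {(30,x37), (32,x37)}
  {30, 31} × {x38} = {(30,x38), (31,x38)}
  {30, 32} × {x38} = {(30,x38), (32,x38)}
  {32} × {x36, x38} = {(32,x36), (32,x38)}
  {32} × {x37, x38} = {(32,x37), (32,x38)}
  {30} × {x36, x37, x38} = {(30,x36), (30,x37), (30,x38)}
  {30, 31, 32} × {x37} = {(30,x37), (31,x37), (32,x37)}
  {30, 31, 32} × {x38} = {(30,x38), (31,x38), (32,x38)}
  {32} × {x36, x37, x38} = {(32,x36), (32,x37), (32,x38)}
  {30, 31} × {x36, x38} = {(30,x36), (30,x38), (31,x36), (31,x38)}
  {30, 32} × {x36, x38} = {(30,x36), (30,x38), (32,x36), (32,x38)}
  {30, 31} × {x37, x38} = {(30,x37), (30,x38), (31,x37), (31,x38)}
  {30, 32} × {x37, x38} = {(30,x37), (30,x38), (32,x37), (32,x38)}
  {30, 31} × {x36, x37, x38} = {(30,x36), (30,x37), (30,x38), (31,x36), (31,x37), (31,x38)}
  {30, 32} × {x36, x37, x38} = {(30,x36), (30,x37), (30,x38), (32,x36), (32,x37), (32,x38)}
  {30, 31, 32} × {x36, x38} = {(30,x36), (30,x38), (31,x36), (31,x38), (32,x36), (32,x38)}
  {30, 31, 32} × {x37, x38} = {(30,x37), (30,x38), (31,x37), (31,x38), (32,x37), (32,x38)}
  {30, 31, 32} × {x36, x37, x38} = {(30,x36), (30,x37), (30,x38), (31,x36), (31,x37), (31,x38), (32,x36), (32,x37), (32,x38)}
These 26 distinct sets form the basis B.
Close under arbitrary unions to get τ_{X×Y}; counting gives |τ_{X×Y}| = 108.


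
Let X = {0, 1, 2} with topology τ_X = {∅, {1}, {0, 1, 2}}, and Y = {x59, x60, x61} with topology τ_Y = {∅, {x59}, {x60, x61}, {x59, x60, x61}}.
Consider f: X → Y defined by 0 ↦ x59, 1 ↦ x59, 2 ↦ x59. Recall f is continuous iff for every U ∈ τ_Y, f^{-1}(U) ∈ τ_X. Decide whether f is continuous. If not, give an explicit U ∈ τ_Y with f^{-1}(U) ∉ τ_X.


f IS continuous.

Compute f^{-1}(U) for each U ∈ τ_Y:
  U = ∅: f^{-1}(U) = ∅ ∈ τ_X ✓.
  U = {x59}: f^{-1}(U) = {0, 1, 2} ∈ τ_X ✓.
  U = {x60, x61}: f^{-1}(U) = ∅ ∈ τ_X ✓.
  U = {x59, x60, x61}: f^{-1}(U) = {0, 1, 2} ∈ τ_X ✓.
Every preimage lies in τ_X, so f IS continuous.
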